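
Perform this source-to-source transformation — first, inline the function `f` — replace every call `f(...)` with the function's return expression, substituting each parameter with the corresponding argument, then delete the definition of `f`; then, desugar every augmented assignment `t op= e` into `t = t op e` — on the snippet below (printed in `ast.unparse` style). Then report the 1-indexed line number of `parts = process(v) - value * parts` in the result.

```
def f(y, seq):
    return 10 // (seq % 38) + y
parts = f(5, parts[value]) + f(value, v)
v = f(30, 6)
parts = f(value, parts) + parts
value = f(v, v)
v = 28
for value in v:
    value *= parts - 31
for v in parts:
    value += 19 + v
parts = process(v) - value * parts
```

Transformed code:
parts = 10 // (parts[value] % 38) + 5 + (10 // (v % 38) + value)
v = 10 // (6 % 38) + 30
parts = 10 // (parts % 38) + value + parts
value = 10 // (v % 38) + v
v = 28
for value in v:
    value = value * (parts - 31)
for v in parts:
    value = value + (19 + v)
parts = process(v) - value * parts

10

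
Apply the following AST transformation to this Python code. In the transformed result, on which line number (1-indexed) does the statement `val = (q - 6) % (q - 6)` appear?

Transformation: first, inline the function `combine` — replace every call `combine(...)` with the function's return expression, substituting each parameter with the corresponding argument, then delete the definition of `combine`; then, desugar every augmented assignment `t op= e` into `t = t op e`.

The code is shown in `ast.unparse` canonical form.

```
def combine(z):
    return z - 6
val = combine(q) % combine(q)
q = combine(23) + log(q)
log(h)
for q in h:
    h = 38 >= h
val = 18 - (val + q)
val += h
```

1

Transformed code:
val = (q - 6) % (q - 6)
q = 23 - 6 + log(q)
log(h)
for q in h:
    h = 38 >= h
val = 18 - (val + q)
val = val + h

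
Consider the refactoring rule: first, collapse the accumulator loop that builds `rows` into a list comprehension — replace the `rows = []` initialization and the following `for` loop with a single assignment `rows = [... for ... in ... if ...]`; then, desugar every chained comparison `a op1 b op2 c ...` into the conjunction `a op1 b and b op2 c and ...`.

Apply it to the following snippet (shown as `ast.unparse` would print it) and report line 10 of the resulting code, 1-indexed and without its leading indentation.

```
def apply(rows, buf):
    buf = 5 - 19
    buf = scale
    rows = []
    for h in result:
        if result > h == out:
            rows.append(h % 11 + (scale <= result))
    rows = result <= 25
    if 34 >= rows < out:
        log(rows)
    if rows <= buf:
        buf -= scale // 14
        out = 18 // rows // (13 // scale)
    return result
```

out = 18 // rows // (13 // scale)

Transformed code:
def apply(rows, buf):
    buf = 5 - 19
    buf = scale
    rows = [h % 11 + (scale <= result) for h in result if result > h and h == out]
    rows = result <= 25
    if 34 >= rows and rows < out:
        log(rows)
    if rows <= buf:
        buf -= scale // 14
        out = 18 // rows // (13 // scale)
    return result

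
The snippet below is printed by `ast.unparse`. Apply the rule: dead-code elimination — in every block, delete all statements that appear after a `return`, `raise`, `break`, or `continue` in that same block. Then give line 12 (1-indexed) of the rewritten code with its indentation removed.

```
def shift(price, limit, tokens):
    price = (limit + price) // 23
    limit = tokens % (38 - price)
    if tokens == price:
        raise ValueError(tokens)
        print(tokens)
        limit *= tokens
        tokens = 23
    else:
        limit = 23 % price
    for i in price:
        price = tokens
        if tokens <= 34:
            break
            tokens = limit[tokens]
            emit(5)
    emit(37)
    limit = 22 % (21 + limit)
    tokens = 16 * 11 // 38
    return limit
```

emit(37)

Transformed code:
def shift(price, limit, tokens):
    price = (limit + price) // 23
    limit = tokens % (38 - price)
    if tokens == price:
        raise ValueError(tokens)
    else:
        limit = 23 % price
    for i in price:
        price = tokens
        if tokens <= 34:
            break
    emit(37)
    limit = 22 % (21 + limit)
    tokens = 16 * 11 // 38
    return limit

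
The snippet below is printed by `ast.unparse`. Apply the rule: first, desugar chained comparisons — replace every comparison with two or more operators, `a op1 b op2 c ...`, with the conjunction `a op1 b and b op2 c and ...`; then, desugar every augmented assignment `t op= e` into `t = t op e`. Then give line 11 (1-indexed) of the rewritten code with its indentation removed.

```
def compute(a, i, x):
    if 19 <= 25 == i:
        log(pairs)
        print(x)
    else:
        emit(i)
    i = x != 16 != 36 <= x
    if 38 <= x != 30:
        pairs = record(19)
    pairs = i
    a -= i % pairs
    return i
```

a = a - i % pairs

Transformed code:
def compute(a, i, x):
    if 19 <= 25 and 25 == i:
        log(pairs)
        print(x)
    else:
        emit(i)
    i = x != 16 and 16 != 36 and (36 <= x)
    if 38 <= x and x != 30:
        pairs = record(19)
    pairs = i
    a = a - i % pairs
    return i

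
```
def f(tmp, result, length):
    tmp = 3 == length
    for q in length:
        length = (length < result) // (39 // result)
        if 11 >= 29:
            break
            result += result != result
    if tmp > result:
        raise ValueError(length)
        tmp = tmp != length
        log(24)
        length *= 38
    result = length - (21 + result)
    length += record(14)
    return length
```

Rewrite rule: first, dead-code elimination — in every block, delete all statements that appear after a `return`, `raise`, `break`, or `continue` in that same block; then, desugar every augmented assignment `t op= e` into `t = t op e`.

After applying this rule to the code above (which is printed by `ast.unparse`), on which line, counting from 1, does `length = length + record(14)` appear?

10

Transformed code:
def f(tmp, result, length):
    tmp = 3 == length
    for q in length:
        length = (length < result) // (39 // result)
        if 11 >= 29:
            break
    if tmp > result:
        raise ValueError(length)
    result = length - (21 + result)
    length = length + record(14)
    return length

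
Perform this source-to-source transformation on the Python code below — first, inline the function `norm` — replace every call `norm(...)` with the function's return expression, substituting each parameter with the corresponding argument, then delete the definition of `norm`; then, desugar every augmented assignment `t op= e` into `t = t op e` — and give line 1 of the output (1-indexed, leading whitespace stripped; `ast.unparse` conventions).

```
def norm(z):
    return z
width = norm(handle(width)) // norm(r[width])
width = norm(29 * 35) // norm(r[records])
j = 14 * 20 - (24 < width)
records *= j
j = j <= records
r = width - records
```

Transformed code:
width = handle(width) // r[width]
width = 29 * 35 // r[records]
j = 14 * 20 - (24 < width)
records = records * j
j = j <= records
r = width - records

width = handle(width) // r[width]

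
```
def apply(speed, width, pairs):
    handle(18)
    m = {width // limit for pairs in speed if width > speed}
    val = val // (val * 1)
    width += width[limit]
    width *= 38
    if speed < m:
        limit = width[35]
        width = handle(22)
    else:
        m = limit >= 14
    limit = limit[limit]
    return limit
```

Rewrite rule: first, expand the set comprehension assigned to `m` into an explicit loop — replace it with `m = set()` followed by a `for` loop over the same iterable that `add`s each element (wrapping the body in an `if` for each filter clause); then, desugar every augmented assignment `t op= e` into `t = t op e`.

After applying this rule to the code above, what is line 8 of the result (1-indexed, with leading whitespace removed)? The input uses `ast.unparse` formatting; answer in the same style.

width = width + width[limit]

Transformed code:
def apply(speed, width, pairs):
    handle(18)
    m = set()
    for pairs in speed:
        if width > speed:
            m.add(width // limit)
    val = val // (val * 1)
    width = width + width[limit]
    width = width * 38
    if speed < m:
        limit = width[35]
        width = handle(22)
    else:
        m = limit >= 14
    limit = limit[limit]
    return limit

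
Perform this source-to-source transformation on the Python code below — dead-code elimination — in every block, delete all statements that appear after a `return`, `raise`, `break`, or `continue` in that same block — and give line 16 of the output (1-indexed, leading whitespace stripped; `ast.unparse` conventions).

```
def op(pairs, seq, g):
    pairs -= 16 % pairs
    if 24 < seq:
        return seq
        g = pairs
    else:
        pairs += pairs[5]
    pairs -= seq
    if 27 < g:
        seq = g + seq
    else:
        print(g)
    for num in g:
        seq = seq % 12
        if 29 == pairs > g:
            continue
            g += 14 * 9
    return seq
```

return seq

Transformed code:
def op(pairs, seq, g):
    pairs -= 16 % pairs
    if 24 < seq:
        return seq
    else:
        pairs += pairs[5]
    pairs -= seq
    if 27 < g:
        seq = g + seq
    else:
        print(g)
    for num in g:
        seq = seq % 12
        if 29 == pairs > g:
            continue
    return seq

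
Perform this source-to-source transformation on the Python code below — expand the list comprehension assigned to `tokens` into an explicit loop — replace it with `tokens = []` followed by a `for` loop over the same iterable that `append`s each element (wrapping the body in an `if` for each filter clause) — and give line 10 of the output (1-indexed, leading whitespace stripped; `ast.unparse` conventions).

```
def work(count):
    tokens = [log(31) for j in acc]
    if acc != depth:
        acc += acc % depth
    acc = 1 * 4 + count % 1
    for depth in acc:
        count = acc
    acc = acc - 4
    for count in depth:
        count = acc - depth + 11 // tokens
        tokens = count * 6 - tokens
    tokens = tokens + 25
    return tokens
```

Transformed code:
def work(count):
    tokens = []
    for j in acc:
        tokens.append(log(31))
    if acc != depth:
        acc += acc % depth
    acc = 1 * 4 + count % 1
    for depth in acc:
        count = acc
    acc = acc - 4
    for count in depth:
        count = acc - depth + 11 // tokens
        tokens = count * 6 - tokens
    tokens = tokens + 25
    return tokens

acc = acc - 4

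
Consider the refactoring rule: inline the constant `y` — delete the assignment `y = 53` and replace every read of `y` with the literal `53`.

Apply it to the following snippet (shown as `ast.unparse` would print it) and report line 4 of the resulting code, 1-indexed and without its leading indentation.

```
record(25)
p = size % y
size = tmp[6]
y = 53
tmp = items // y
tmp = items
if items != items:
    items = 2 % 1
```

tmp = items // 53

Transformed code:
record(25)
p = size % 53
size = tmp[6]
tmp = items // 53
tmp = items
if items != items:
    items = 2 % 1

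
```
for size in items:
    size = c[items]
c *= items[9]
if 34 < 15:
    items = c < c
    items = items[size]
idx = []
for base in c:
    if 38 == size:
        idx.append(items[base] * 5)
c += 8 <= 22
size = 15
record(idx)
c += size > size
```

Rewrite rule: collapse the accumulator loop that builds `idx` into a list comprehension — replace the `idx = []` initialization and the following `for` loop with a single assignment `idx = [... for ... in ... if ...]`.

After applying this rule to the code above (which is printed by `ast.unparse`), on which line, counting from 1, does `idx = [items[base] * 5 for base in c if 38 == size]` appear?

7

Transformed code:
for size in items:
    size = c[items]
c *= items[9]
if 34 < 15:
    items = c < c
    items = items[size]
idx = [items[base] * 5 for base in c if 38 == size]
c += 8 <= 22
size = 15
record(idx)
c += size > size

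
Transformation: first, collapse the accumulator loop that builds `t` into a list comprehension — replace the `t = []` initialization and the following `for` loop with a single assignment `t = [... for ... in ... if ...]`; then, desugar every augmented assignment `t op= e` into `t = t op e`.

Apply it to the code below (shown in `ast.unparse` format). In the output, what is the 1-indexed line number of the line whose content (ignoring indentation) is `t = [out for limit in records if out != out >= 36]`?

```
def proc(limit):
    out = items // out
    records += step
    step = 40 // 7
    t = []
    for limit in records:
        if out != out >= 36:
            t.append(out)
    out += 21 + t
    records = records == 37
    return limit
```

Transformed code:
def proc(limit):
    out = items // out
    records = records + step
    step = 40 // 7
    t = [out for limit in records if out != out >= 36]
    out = out + (21 + t)
    records = records == 37
    return limit

5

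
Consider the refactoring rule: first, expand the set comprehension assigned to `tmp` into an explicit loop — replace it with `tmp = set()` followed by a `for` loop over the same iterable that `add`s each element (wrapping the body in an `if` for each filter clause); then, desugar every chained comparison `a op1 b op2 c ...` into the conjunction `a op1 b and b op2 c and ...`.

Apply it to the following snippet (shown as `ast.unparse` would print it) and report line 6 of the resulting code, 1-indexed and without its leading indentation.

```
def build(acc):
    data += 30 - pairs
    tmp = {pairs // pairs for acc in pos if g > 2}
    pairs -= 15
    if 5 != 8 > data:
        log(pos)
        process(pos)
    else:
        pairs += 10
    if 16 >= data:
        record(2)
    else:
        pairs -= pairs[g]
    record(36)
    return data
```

tmp.add(pairs // pairs)

Transformed code:
def build(acc):
    data += 30 - pairs
    tmp = set()
    for acc in pos:
        if g > 2:
            tmp.add(pairs // pairs)
    pairs -= 15
    if 5 != 8 and 8 > data:
        log(pos)
        process(pos)
    else:
        pairs += 10
    if 16 >= data:
        record(2)
    else:
        pairs -= pairs[g]
    record(36)
    return data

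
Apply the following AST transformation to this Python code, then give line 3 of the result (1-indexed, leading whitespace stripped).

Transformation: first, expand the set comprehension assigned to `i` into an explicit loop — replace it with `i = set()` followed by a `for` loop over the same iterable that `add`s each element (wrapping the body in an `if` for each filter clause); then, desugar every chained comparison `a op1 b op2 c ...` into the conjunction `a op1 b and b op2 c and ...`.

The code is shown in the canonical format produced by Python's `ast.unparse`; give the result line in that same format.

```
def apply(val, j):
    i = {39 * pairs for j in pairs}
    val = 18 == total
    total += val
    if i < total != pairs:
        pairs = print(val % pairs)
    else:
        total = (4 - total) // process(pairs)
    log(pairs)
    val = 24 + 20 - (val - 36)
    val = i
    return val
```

Transformed code:
def apply(val, j):
    i = set()
    for j in pairs:
        i.add(39 * pairs)
    val = 18 == total
    total += val
    if i < total and total != pairs:
        pairs = print(val % pairs)
    else:
        total = (4 - total) // process(pairs)
    log(pairs)
    val = 24 + 20 - (val - 36)
    val = i
    return val

for j in pairs:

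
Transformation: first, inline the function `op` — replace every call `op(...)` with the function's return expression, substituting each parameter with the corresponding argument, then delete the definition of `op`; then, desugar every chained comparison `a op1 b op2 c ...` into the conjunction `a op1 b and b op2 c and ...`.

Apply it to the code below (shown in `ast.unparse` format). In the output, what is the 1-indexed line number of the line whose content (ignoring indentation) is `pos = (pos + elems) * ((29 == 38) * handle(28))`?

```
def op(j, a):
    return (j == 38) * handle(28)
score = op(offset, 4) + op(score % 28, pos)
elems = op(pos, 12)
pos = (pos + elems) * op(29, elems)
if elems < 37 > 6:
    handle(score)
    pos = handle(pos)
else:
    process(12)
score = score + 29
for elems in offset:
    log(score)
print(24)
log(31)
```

3

Transformed code:
score = (offset == 38) * handle(28) + (score % 28 == 38) * handle(28)
elems = (pos == 38) * handle(28)
pos = (pos + elems) * ((29 == 38) * handle(28))
if elems < 37 and 37 > 6:
    handle(score)
    pos = handle(pos)
else:
    process(12)
score = score + 29
for elems in offset:
    log(score)
print(24)
log(31)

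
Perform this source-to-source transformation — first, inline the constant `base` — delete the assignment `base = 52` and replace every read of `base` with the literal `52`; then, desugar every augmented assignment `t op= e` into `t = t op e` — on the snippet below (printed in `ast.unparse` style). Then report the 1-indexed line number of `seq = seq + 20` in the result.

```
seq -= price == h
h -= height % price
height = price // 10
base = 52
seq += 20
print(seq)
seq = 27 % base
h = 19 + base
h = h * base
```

4

Transformed code:
seq = seq - (price == h)
h = h - height % price
height = price // 10
seq = seq + 20
print(seq)
seq = 27 % 52
h = 19 + 52
h = h * 52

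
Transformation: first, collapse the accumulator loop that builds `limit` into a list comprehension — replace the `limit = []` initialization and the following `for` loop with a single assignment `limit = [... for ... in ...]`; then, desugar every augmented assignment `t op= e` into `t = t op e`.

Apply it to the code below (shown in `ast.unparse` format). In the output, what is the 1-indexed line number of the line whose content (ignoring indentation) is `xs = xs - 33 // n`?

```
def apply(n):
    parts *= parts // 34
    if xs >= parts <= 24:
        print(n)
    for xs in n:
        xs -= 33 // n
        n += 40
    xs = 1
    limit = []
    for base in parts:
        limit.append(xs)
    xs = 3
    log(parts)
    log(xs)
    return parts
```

Transformed code:
def apply(n):
    parts = parts * (parts // 34)
    if xs >= parts <= 24:
        print(n)
    for xs in n:
        xs = xs - 33 // n
        n = n + 40
    xs = 1
    limit = [xs for base in parts]
    xs = 3
    log(parts)
    log(xs)
    return parts

6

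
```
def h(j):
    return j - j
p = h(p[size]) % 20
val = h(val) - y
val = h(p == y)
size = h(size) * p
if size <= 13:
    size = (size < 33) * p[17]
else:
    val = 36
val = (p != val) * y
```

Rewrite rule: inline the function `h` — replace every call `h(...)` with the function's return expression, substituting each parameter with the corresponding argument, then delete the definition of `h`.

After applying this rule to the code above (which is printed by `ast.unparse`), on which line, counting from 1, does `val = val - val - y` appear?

Transformed code:
p = (p[size] - p[size]) % 20
val = val - val - y
val = (p == y) - (p == y)
size = (size - size) * p
if size <= 13:
    size = (size < 33) * p[17]
else:
    val = 36
val = (p != val) * y

2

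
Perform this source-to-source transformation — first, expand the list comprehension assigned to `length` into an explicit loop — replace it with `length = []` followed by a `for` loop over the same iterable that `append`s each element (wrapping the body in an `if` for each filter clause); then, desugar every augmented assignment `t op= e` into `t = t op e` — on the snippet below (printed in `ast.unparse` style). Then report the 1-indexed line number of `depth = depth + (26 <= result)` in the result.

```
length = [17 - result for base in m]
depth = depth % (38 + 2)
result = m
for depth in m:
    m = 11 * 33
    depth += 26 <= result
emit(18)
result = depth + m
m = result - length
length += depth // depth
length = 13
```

Transformed code:
length = []
for base in m:
    length.append(17 - result)
depth = depth % (38 + 2)
result = m
for depth in m:
    m = 11 * 33
    depth = depth + (26 <= result)
emit(18)
result = depth + m
m = result - length
length = length + depth // depth
length = 13

8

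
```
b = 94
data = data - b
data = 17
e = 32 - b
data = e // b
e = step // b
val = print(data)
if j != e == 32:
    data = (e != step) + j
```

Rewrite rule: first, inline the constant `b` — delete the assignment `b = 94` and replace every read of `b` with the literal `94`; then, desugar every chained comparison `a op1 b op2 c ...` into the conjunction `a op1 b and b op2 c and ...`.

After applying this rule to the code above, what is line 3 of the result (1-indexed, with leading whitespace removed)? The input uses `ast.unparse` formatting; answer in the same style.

e = 32 - 94

Transformed code:
data = data - 94
data = 17
e = 32 - 94
data = e // 94
e = step // 94
val = print(data)
if j != e and e == 32:
    data = (e != step) + j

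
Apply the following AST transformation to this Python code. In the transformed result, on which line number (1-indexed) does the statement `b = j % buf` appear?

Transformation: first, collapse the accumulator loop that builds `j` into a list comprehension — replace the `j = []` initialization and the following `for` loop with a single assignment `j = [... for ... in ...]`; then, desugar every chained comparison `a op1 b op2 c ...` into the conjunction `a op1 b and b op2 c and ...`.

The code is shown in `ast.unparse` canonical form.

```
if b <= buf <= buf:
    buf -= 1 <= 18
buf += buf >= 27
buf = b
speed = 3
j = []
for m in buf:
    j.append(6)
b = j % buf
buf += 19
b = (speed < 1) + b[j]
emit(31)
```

7

Transformed code:
if b <= buf and buf <= buf:
    buf -= 1 <= 18
buf += buf >= 27
buf = b
speed = 3
j = [6 for m in buf]
b = j % buf
buf += 19
b = (speed < 1) + b[j]
emit(31)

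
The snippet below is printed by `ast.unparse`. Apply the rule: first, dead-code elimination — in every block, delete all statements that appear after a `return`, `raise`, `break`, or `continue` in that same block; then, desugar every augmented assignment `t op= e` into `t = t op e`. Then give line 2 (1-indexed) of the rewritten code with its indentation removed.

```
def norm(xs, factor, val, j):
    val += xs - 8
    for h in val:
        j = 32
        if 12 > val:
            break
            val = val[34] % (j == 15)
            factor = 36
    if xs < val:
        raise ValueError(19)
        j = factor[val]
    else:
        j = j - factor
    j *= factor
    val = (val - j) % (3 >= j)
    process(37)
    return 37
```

val = val + (xs - 8)

Transformed code:
def norm(xs, factor, val, j):
    val = val + (xs - 8)
    for h in val:
        j = 32
        if 12 > val:
            break
    if xs < val:
        raise ValueError(19)
    else:
        j = j - factor
    j = j * factor
    val = (val - j) % (3 >= j)
    process(37)
    return 37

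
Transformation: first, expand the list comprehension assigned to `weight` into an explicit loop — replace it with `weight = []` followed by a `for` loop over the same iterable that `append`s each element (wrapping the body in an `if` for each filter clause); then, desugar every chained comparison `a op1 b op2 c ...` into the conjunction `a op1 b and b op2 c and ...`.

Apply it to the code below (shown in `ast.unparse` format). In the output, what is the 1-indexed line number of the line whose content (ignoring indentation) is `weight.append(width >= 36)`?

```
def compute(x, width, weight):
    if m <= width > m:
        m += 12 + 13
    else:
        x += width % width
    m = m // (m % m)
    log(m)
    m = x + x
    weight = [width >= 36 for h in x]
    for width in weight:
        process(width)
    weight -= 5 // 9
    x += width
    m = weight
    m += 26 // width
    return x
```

11

Transformed code:
def compute(x, width, weight):
    if m <= width and width > m:
        m += 12 + 13
    else:
        x += width % width
    m = m // (m % m)
    log(m)
    m = x + x
    weight = []
    for h in x:
        weight.append(width >= 36)
    for width in weight:
        process(width)
    weight -= 5 // 9
    x += width
    m = weight
    m += 26 // width
    return x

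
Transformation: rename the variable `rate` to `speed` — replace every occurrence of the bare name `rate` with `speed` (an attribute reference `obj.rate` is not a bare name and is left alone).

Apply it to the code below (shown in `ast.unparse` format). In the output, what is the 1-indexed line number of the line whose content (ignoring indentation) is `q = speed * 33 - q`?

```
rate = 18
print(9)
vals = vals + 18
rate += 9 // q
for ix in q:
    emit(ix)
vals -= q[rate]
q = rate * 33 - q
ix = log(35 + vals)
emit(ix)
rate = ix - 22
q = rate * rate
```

Transformed code:
speed = 18
print(9)
vals = vals + 18
speed += 9 // q
for ix in q:
    emit(ix)
vals -= q[speed]
q = speed * 33 - q
ix = log(35 + vals)
emit(ix)
speed = ix - 22
q = speed * speed

8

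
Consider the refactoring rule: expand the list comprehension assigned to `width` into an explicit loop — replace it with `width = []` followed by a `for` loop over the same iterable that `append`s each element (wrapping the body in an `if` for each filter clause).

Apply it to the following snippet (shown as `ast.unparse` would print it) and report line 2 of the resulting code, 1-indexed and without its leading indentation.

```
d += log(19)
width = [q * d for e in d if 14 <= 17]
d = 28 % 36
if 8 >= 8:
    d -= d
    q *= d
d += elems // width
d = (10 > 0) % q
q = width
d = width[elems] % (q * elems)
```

width = []

Transformed code:
d += log(19)
width = []
for e in d:
    if 14 <= 17:
        width.append(q * d)
d = 28 % 36
if 8 >= 8:
    d -= d
    q *= d
d += elems // width
d = (10 > 0) % q
q = width
d = width[elems] % (q * elems)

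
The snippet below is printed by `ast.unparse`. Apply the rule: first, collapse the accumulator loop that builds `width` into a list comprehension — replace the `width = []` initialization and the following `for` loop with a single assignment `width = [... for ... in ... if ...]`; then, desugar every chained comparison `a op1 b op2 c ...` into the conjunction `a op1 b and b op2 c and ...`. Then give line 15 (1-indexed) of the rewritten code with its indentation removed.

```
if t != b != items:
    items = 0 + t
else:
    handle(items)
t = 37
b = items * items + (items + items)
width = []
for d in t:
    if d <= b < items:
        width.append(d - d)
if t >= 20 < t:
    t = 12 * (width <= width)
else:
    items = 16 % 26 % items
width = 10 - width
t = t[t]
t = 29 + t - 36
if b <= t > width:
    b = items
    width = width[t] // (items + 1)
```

Transformed code:
if t != b and b != items:
    items = 0 + t
else:
    handle(items)
t = 37
b = items * items + (items + items)
width = [d - d for d in t if d <= b and b < items]
if t >= 20 and 20 < t:
    t = 12 * (width <= width)
else:
    items = 16 % 26 % items
width = 10 - width
t = t[t]
t = 29 + t - 36
if b <= t and t > width:
    b = items
    width = width[t] // (items + 1)

if b <= t and t > width:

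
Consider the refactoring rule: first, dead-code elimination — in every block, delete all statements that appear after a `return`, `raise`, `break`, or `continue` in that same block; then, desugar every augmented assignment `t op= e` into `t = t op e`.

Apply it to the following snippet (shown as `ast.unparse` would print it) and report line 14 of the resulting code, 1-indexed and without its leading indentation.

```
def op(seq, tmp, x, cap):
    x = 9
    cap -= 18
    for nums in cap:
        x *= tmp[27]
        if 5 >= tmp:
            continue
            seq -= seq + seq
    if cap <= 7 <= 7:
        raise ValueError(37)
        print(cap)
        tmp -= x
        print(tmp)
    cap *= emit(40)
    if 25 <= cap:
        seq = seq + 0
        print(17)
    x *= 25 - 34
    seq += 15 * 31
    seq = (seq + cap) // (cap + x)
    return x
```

x = x * (25 - 34)

Transformed code:
def op(seq, tmp, x, cap):
    x = 9
    cap = cap - 18
    for nums in cap:
        x = x * tmp[27]
        if 5 >= tmp:
            continue
    if cap <= 7 <= 7:
        raise ValueError(37)
    cap = cap * emit(40)
    if 25 <= cap:
        seq = seq + 0
        print(17)
    x = x * (25 - 34)
    seq = seq + 15 * 31
    seq = (seq + cap) // (cap + x)
    return x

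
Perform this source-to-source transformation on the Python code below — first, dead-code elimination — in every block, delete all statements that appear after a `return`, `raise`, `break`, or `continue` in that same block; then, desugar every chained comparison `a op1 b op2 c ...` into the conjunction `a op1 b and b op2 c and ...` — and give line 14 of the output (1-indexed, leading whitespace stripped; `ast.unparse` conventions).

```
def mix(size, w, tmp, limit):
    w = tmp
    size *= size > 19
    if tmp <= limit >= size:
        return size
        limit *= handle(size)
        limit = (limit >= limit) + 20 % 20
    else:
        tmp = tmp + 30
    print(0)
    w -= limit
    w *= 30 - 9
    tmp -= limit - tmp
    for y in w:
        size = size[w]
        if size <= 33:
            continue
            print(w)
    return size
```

if size <= 33:

Transformed code:
def mix(size, w, tmp, limit):
    w = tmp
    size *= size > 19
    if tmp <= limit and limit >= size:
        return size
    else:
        tmp = tmp + 30
    print(0)
    w -= limit
    w *= 30 - 9
    tmp -= limit - tmp
    for y in w:
        size = size[w]
        if size <= 33:
            continue
    return size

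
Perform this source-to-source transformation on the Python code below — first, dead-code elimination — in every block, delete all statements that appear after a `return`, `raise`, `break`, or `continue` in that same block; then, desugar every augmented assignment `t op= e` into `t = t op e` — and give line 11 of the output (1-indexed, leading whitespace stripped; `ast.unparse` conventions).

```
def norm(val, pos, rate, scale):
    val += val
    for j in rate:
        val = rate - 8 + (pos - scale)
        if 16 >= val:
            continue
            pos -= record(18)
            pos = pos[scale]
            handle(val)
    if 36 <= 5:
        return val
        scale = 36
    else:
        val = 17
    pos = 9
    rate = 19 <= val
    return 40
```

Transformed code:
def norm(val, pos, rate, scale):
    val = val + val
    for j in rate:
        val = rate - 8 + (pos - scale)
        if 16 >= val:
            continue
    if 36 <= 5:
        return val
    else:
        val = 17
    pos = 9
    rate = 19 <= val
    return 40

pos = 9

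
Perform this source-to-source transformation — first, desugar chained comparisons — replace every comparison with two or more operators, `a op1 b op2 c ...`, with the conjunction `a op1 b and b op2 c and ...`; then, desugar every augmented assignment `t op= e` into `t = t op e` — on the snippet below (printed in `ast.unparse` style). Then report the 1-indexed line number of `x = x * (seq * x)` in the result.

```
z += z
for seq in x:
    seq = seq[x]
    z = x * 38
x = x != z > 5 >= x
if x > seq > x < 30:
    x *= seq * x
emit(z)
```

Transformed code:
z = z + z
for seq in x:
    seq = seq[x]
    z = x * 38
x = x != z and z > 5 and (5 >= x)
if x > seq and seq > x and (x < 30):
    x = x * (seq * x)
emit(z)

7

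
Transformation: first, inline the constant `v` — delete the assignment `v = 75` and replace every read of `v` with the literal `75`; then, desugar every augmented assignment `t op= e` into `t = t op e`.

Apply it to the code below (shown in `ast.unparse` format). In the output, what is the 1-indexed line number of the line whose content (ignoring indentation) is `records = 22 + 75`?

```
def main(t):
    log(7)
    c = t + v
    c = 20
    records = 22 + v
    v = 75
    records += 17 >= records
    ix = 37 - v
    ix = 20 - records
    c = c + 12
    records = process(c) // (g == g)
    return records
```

5

Transformed code:
def main(t):
    log(7)
    c = t + 75
    c = 20
    records = 22 + 75
    records = records + (17 >= records)
    ix = 37 - 75
    ix = 20 - records
    c = c + 12
    records = process(c) // (g == g)
    return records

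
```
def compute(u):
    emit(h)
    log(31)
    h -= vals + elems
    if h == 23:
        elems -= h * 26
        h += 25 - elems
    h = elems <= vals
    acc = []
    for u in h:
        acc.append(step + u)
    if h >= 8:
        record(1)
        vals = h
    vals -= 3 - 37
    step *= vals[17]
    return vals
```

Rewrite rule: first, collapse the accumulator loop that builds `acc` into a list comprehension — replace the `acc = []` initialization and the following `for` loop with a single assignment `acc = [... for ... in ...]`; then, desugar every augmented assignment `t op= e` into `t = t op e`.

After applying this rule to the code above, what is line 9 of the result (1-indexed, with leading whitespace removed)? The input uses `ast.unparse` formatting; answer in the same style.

acc = [step + u for u in h]

Transformed code:
def compute(u):
    emit(h)
    log(31)
    h = h - (vals + elems)
    if h == 23:
        elems = elems - h * 26
        h = h + (25 - elems)
    h = elems <= vals
    acc = [step + u for u in h]
    if h >= 8:
        record(1)
        vals = h
    vals = vals - (3 - 37)
    step = step * vals[17]
    return vals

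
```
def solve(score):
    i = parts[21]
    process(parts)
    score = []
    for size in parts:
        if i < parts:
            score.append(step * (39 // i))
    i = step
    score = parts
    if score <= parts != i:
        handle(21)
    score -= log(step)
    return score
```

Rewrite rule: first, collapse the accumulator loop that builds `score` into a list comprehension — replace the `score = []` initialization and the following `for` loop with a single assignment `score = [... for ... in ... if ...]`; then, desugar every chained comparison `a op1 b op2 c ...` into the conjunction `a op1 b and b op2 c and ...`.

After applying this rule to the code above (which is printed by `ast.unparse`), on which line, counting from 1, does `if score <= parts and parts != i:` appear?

7

Transformed code:
def solve(score):
    i = parts[21]
    process(parts)
    score = [step * (39 // i) for size in parts if i < parts]
    i = step
    score = parts
    if score <= parts and parts != i:
        handle(21)
    score -= log(step)
    return score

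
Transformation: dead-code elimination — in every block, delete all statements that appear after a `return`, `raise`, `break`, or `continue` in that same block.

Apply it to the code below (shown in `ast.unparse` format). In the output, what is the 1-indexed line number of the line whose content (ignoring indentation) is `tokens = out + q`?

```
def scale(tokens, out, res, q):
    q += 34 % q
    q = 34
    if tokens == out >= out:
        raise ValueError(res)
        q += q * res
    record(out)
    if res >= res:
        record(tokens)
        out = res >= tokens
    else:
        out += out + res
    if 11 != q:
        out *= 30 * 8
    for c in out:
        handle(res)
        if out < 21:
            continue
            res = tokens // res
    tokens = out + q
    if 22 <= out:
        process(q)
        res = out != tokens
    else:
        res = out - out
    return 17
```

Transformed code:
def scale(tokens, out, res, q):
    q += 34 % q
    q = 34
    if tokens == out >= out:
        raise ValueError(res)
    record(out)
    if res >= res:
        record(tokens)
        out = res >= tokens
    else:
        out += out + res
    if 11 != q:
        out *= 30 * 8
    for c in out:
        handle(res)
        if out < 21:
            continue
    tokens = out + q
    if 22 <= out:
        process(q)
        res = out != tokens
    else:
        res = out - out
    return 17

18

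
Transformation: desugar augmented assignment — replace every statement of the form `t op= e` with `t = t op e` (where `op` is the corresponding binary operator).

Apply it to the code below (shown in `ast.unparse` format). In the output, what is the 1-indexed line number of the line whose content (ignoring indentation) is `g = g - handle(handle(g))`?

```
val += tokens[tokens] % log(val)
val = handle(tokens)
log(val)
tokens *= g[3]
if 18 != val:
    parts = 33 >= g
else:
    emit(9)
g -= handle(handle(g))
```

Transformed code:
val = val + tokens[tokens] % log(val)
val = handle(tokens)
log(val)
tokens = tokens * g[3]
if 18 != val:
    parts = 33 >= g
else:
    emit(9)
g = g - handle(handle(g))

9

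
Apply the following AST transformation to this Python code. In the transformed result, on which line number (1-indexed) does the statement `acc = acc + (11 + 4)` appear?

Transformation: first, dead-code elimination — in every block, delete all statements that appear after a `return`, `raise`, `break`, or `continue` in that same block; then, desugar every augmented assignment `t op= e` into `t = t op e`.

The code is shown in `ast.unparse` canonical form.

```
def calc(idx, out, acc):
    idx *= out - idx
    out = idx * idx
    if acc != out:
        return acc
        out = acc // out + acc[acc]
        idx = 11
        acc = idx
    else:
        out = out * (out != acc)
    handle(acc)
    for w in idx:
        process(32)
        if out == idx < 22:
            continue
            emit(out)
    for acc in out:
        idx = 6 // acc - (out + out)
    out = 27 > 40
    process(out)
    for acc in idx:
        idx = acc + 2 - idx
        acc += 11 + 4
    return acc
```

19

Transformed code:
def calc(idx, out, acc):
    idx = idx * (out - idx)
    out = idx * idx
    if acc != out:
        return acc
    else:
        out = out * (out != acc)
    handle(acc)
    for w in idx:
        process(32)
        if out == idx < 22:
            continue
    for acc in out:
        idx = 6 // acc - (out + out)
    out = 27 > 40
    process(out)
    for acc in idx:
        idx = acc + 2 - idx
        acc = acc + (11 + 4)
    return acc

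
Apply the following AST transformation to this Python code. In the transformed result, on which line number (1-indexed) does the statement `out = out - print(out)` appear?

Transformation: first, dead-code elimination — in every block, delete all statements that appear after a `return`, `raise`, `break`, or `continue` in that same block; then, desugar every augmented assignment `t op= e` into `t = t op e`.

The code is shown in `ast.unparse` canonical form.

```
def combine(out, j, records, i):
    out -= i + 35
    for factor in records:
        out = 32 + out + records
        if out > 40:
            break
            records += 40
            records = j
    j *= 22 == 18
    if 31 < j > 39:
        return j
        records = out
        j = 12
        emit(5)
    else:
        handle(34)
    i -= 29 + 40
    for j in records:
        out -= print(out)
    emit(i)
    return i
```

Transformed code:
def combine(out, j, records, i):
    out = out - (i + 35)
    for factor in records:
        out = 32 + out + records
        if out > 40:
            break
    j = j * (22 == 18)
    if 31 < j > 39:
        return j
    else:
        handle(34)
    i = i - (29 + 40)
    for j in records:
        out = out - print(out)
    emit(i)
    return i

14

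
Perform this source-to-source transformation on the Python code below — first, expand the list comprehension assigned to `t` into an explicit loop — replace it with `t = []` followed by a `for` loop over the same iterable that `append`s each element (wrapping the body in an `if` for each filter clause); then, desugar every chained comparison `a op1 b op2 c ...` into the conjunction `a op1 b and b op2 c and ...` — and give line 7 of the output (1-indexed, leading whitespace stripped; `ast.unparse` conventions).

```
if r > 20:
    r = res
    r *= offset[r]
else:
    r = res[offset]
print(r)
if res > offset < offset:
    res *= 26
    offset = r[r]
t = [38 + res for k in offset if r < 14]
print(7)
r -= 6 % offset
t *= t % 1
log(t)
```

if res > offset and offset < offset:

Transformed code:
if r > 20:
    r = res
    r *= offset[r]
else:
    r = res[offset]
print(r)
if res > offset and offset < offset:
    res *= 26
    offset = r[r]
t = []
for k in offset:
    if r < 14:
        t.append(38 + res)
print(7)
r -= 6 % offset
t *= t % 1
log(t)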